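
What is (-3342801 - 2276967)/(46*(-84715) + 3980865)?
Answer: -5619768/83975 ≈ -66.922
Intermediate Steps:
(-3342801 - 2276967)/(46*(-84715) + 3980865) = -5619768/(-3896890 + 3980865) = -5619768/83975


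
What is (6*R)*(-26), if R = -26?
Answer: 4056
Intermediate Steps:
(6*R)*(-26) = (6*(-26))*(-26) = -156*(-26) = 4056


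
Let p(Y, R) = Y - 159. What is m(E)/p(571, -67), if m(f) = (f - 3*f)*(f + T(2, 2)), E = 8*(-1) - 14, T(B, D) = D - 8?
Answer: -308/103 ≈ -2.9903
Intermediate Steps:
p(Y, R) = -159 + Y
T(B, D) = -8 + D
E = -22 (E = -8 - 14 = -22)
m(f) = -2*f*(-6 + f) (m(f) = (f - 3*f)*(f + (-8 + 2)) = (-2*f)*(f - 6) = (-2*f)*(-6 + f) = -2*f*(-6 + f))
m(E)/p(571, -67) = (2*(-22)*(6 - 1*(-22)))/(-159 + 571) = (2*(-22)*(6 + 22))/412 = (2*(-22)*28)*(1/412) = -1232*1/412 = -308/103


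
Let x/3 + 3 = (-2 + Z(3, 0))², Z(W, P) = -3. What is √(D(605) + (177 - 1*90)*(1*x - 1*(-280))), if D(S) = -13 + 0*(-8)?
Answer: √30089 ≈ 173.46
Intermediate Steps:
D(S) = -13 (D(S) = -13 + 0 = -13)
x = 66 (x = -9 + 3*(-2 - 3)² = -9 + 3*(-5)² = -9 + 3*25 = -9 + 75 = 66)
√(D(605) + (177 - 1*90)*(1*x - 1*(-280))) = √(-13 + (177 - 1*90)*(1*66 - 1*(-280))) = √(-13 + (177 - 90)*(66 + 280)) = √(-13 + 87*346) = √(-13 + 30102) = √30089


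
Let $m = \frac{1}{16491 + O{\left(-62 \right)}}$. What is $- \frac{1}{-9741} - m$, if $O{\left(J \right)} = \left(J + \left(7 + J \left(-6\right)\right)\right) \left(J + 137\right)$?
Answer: $\frac{10175}{130743702} \approx 7.7824 \cdot 10^{-5}$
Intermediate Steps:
$O{\left(J \right)} = \left(7 - 5 J\right) \left(137 + J\right)$ ($O{\left(J \right)} = \left(J - \left(-7 + 6 J\right)\right) \left(137 + J\right) = \left(7 - 5 J\right) \left(137 + J\right)$)
$m = \frac{1}{40266}$ ($m = \frac{1}{16491 - \left(-42995 + 19220\right)} = \frac{1}{16491 + \left(959 + 42036 - 19220\right)} = \frac{1}{16491 + 23775} = \frac{1}{40266} \approx 2.4835 \cdot 10^{-5}$)
$- \frac{1}{-9741} - m = - \frac{1}{-9741} - \frac{1}{40266} = \left(-1\right) \left(- \frac{1}{9741}\right) - \frac{1}{40266} = \frac{1}{9741} - \frac{1}{40266} = \frac{10175}{130743702}$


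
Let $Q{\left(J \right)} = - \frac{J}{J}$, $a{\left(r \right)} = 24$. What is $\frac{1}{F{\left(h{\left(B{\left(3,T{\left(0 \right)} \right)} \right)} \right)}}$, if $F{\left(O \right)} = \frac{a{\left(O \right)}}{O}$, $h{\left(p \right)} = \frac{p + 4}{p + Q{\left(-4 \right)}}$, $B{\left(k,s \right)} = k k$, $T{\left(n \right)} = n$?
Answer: $\frac{13}{192} \approx 0.067708$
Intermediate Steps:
$B{\left(k,s \right)} = k^{2}$
$Q{\left(J \right)} = -1$ ($Q{\left(J \right)} = \left(-1\right) 1 = -1$)
$h{\left(p \right)} = \frac{4 + p}{-1 + p}$ ($h{\left(p \right)} = \frac{p + 4}{p - 1} = \frac{4 + p}{-1 + p}$)
$F{\left(O \right)} = \frac{24}{O}$
$\frac{1}{F{\left(h{\left(B{\left(3,T{\left(0 \right)} \right)} \right)} \right)}} = \frac{1}{24 \frac{1}{\frac{1}{-1 + 3^{2}} \left(4 + 3^{2}\right)}} = \frac{1}{24 \frac{1}{\frac{1}{-1 + 9} \left(4 + 9\right)}} = \frac{1}{24 \frac{1}{\frac{1}{8} \cdot 13}} = \frac{1}{24 \frac{1}{\frac{13}{8}}} = \frac{1}{24 \cdot \frac{8}{13}} = \frac{1}{\frac{192}{13}} = \frac{13}{192}$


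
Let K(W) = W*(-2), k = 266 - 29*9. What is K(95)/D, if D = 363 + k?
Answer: -95/184 ≈ -0.51630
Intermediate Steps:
k = 5 (k = 266 - 1*261 = 266 - 261 = 5)
K(W) = -2*W
D = 368 (D = 363 + 5 = 368)
K(95)/D = -2*95/368 = -190*1/368 = -95/184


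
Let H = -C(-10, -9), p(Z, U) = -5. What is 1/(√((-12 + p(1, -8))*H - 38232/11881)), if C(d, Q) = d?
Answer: -109*I*√2058002/2058002 ≈ -0.075981*I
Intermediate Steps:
H = 10 (H = -1*(-10) = 10)
1/(√((-12 + p(1, -8))*H - 38232/11881)) = 1/(√((-12 - 5)*10 - 38232/11881)) = 1/(√(-17*10 - 38232*1/11881)) = 1/(√(-170 - 38232/11881)) = 1/(√(-2058002/11881)) = 1/(I*√2058002/109) = -109*I*√2058002/2058002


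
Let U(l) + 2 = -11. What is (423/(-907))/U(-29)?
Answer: 423/11791 ≈ 0.035875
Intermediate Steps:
U(l) = -13 (U(l) = -2 - 11 = -13)
(423/(-907))/U(-29) = (423/(-907))/(-13) = (423*(-1/907))*(-1/13) = -423/907*(-1/13) = 423/11791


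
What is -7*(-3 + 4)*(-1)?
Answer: 7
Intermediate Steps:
-7*(-3 + 4)*(-1) = -7*1*(-1) = -7*(-1) = 7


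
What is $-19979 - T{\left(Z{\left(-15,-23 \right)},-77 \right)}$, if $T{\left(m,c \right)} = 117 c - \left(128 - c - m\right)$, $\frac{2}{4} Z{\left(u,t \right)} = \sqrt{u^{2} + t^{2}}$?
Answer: $-10765 - 2 \sqrt{754} \approx -10820.0$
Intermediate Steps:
$Z{\left(u,t \right)} = 2 \sqrt{t^{2} + u^{2}}$ ($Z{\left(u,t \right)} = 2 \sqrt{u^{2} + t^{2}} = 2 \sqrt{t^{2} + u^{2}}$)
$T{\left(m,c \right)} = -128 + m + 118 c$ ($T{\left(m,c \right)} = 117 c - \left(128 - c - m\right) = 117 c + \left(-128 + c + m\right) = -128 + m + 118 c$)
$-19979 - T{\left(Z{\left(-15,-23 \right)},-77 \right)} = -19979 - \left(-128 + 2 \sqrt{\left(-23\right)^{2} + \left(-15\right)^{2}} + 118 \left(-77\right)\right) = -19979 - \left(-128 + 2 \sqrt{529 + 225} - 9086\right) = -19979 - \left(-128 + 2 \sqrt{754} - 9086\right) = -19979 - \left(-9214 + 2 \sqrt{754}\right) = -19979 + \left(9214 - 2 \sqrt{754}\right) = -10765 - 2 \sqrt{754}$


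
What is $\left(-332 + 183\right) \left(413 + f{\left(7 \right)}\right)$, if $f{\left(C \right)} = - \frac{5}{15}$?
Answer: $- \frac{184462}{3} \approx -61487.0$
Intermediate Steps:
$f{\left(C \right)} = - \frac{1}{3}$ ($f{\left(C \right)} = \left(-5\right) \frac{1}{15} = - \frac{1}{3}$)
$\left(-332 + 183\right) \left(413 + f{\left(7 \right)}\right) = \left(-332 + 183\right) \left(413 - \frac{1}{3}\right) = \left(-149\right) \frac{1238}{3} = - \frac{184462}{3}$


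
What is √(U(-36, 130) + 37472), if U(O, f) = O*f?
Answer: 2*√8198 ≈ 181.09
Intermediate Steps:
√(U(-36, 130) + 37472) = √(-36*130 + 37472) = √(-4680 + 37472) = √32792 = 2*√8198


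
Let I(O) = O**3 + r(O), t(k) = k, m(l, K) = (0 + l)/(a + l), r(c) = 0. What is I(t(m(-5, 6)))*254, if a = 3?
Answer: 15875/4 ≈ 3968.8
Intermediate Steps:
m(l, K) = l/(3 + l) (m(l, K) = (0 + l)/(3 + l) = l/(3 + l))
I(O) = O**3 (I(O) = O**3 + 0 = O**3)
I(t(m(-5, 6)))*254 = (-5/(3 - 5))**3*254 = (-5/(-2))**3*254 = (-5*(-1/2))**3*254 = (5/2)**3*254 = (125/8)*254 = 15875/4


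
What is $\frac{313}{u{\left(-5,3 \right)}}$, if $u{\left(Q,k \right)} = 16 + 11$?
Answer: $\frac{313}{27} \approx 11.593$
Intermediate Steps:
$u{\left(Q,k \right)} = 27$
$\frac{313}{u{\left(-5,3 \right)}} = \frac{313}{27}$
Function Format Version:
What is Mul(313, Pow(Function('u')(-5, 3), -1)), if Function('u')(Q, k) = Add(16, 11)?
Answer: Rational(313, 27) ≈ 11.593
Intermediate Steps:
Function('u')(Q, k) = 27
Mul(313, Pow(Function('u')(-5, 3), -1)) = Mul(313, Pow(27, -1)) = Mul(313, Rational(1, 27)) = Rational(313, 27)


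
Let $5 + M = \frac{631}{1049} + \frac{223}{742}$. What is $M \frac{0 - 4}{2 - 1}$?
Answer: $\frac{6379322}{389179} \approx 16.392$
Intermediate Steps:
$M = - \frac{3189661}{778358}$ ($M = -5 + \left(\frac{631}{1049} + \frac{223}{742}\right) = -5 + \frac{702129}{778358} = - \frac{3189661}{778358} \approx -4.0979$)
$M \frac{0 - 4}{2 - 1} = - \frac{3189661 \frac{0 - 4}{2 - 1}}{778358} = - \frac{3189661 \left(- \frac{4}{1}\right)}{778358} = - \frac{3189661 \left(\left(-4\right) 1\right)}{778358} = \left(- \frac{3189661}{778358}\right) \left(-4\right) = \frac{6379322}{389179}$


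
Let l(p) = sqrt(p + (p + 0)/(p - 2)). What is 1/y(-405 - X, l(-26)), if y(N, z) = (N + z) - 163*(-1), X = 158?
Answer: -5600/2240351 - 3*I*sqrt(546)/2240351 ≈ -0.0024996 - 3.129e-5*I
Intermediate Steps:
l(p) = sqrt(p + p/(-2 + p))
y(N, z) = 163 + N + z (y(N, z) = (N + z) + 163 = 163 + N + z)
1/y(-405 - X, l(-26)) = 1/(163 + (-405 - 1*158) + sqrt(-26*(-1 - 26)/(-2 - 26))) = 1/(163 + (-405 - 158) + sqrt(-26*(-27)/(-28))) = 1/(163 - 563 + sqrt(-26*(-1/28)*(-27))) = 1/(163 - 563 + sqrt(-351/14)) = 1/(163 - 563 + 3*I*sqrt(546)/14) = 1/(-400 + 3*I*sqrt(546)/14)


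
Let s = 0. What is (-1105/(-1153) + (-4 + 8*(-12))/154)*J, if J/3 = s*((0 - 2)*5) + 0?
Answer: 0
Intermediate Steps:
J = 0 (J = 3*(0*((0 - 2)*5) + 0) = 3*(0*(-2*5) + 0) = 3*(0*(-10) + 0) = 3*(0 + 0) = 3*0 = 0)
(-1105/(-1153) + (-4 + 8*(-12))/154)*J = (-1105/(-1153) + (-4 + 8*(-12))/154)*0 = (-1105*(-1/1153) + (-4 - 96)*(1/154))*0 = (1105/1153 - 100*1/154)*0 = (1105/1153 - 50/77)*0 = (27435/88781)*0 = 0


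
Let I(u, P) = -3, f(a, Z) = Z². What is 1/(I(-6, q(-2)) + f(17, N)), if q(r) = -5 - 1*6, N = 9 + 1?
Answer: 1/97 ≈ 0.010309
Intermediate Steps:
N = 10
q(r) = -11 (q(r) = -5 - 6 = -11)
1/(I(-6, q(-2)) + f(17, N)) = 1/(-3 + 10²) = 1/(-3 + 100) = 1/97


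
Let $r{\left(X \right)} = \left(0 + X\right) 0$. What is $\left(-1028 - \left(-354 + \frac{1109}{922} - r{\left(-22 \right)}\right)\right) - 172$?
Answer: $- \frac{781121}{922} \approx -847.2$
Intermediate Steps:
$r{\left(X \right)} = 0$ ($r{\left(X \right)} = X 0 = 0$)
$\left(-1028 - \left(-354 + \frac{1109}{922} - r{\left(-22 \right)}\right)\right) - 172 = \left(-1028 + \left(\left(354 + 0\right) - \frac{1109}{922}\right)\right) - 172 = \left(-1028 + \left(354 - \frac{1109}{922}\right)\right) - 172 = \left(-1028 + \frac{325279}{922}\right) - 172 = - \frac{622537}{922} - 172 = - \frac{781121}{922}$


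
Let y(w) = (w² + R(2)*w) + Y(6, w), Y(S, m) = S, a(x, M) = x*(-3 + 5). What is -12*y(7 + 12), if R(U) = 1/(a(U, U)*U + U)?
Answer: -22134/5 ≈ -4426.8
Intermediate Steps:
a(x, M) = 2*x (a(x, M) = x*2 = 2*x)
R(U) = 1/(U + 2*U²) (R(U) = 1/((2*U)*U + U) = 1/(2*U² + U) = 1/(U + 2*U²))
y(w) = 6 + w² + w/10 (y(w) = (w² + (1/(2*(1 + 2*2)))*w) + 6 = (w² + (1/(2*(1 + 4)))*w) + 6 = (w² + ((½)/5)*w) + 6 = (w² + ((½)*(⅕))*w) + 6 = (w² + w/10) + 6 = 6 + w² + w/10)
-12*y(7 + 12) = -12*(6 + (7 + 12)² + (7 + 12)/10) = -12*(6 + 19² + (⅒)*19) = -12*(6 + 361 + 19/10) = -12*3689/10 = -22134/5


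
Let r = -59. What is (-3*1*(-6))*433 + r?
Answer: 7735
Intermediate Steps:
(-3*1*(-6))*433 + r = (-3*1*(-6))*433 - 59 = -3*(-6)*433 - 59 = 18*433 - 59 = 7794 - 59 = 7735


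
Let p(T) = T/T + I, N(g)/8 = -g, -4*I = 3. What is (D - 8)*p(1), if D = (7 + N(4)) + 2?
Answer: -31/4 ≈ -7.7500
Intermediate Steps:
I = -¾ (I = -¼*3 = -¾ ≈ -0.75000)
N(g) = -8*g (N(g) = 8*(-g) = -8*g)
p(T) = ¼ (p(T) = T/T - ¾ = 1 - ¾ = ¼)
D = -23 (D = (7 - 8*4) + 2 = (7 - 32) + 2 = -25 + 2 = -23)
(D - 8)*p(1) = (-23 - 8)*(¼) = -31*¼ = -31/4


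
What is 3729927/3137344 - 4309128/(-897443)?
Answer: 16866613752693/2815587411392 ≈ 5.9904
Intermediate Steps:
3729927/3137344 - 4309128/(-897443) = 3729927*(1/3137344) - 4309128*(-1/897443) = 3729927/3137344 + 4309128/897443 = 16866613752693/2815587411392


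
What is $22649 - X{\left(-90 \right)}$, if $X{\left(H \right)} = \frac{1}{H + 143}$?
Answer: $\frac{1200396}{53} \approx 22649.0$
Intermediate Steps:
$X{\left(H \right)} = \frac{1}{143 + H}$
$22649 - X{\left(-90 \right)} = 22649 - \frac{1}{143 - 90} = 22649 - \frac{1}{53} = \frac{1200396}{53}$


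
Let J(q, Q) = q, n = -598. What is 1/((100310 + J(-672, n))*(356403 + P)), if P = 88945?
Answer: 1/44373584024 ≈ 2.2536e-11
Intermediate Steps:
1/((100310 + J(-672, n))*(356403 + P)) = 1/((100310 - 672)*(356403 + 88945)) = 1/(99638*445348) = 1/44373584024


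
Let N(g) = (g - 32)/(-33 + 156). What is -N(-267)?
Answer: 299/123 ≈ 2.4309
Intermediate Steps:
N(g) = -32/123 + g/123 (N(g) = (-32 + g)/123 = (-32 + g)*(1/123) = -32/123 + g/123)
-N(-267) = -(-32/123 + (1/123)*(-267)) = -(-32/123 - 89/41) = -1*(-299/123) = 299/123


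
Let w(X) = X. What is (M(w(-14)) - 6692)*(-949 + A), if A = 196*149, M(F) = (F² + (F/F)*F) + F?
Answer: -184335620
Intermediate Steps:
M(F) = F² + 2*F (M(F) = (F² + 1*F) + F = (F² + F) + F = (F + F²) + F = F² + 2*F)
A = 29204
(M(w(-14)) - 6692)*(-949 + A) = (-14*(2 - 14) - 6692)*(-949 + 29204) = (-14*(-12) - 6692)*28255 = (168 - 6692)*28255 = -6524*28255 = -184335620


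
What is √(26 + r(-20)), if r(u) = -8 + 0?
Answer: 3*√2 ≈ 4.2426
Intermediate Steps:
r(u) = -8
√(26 + r(-20)) = √(26 - 8) = √18 = 3*√2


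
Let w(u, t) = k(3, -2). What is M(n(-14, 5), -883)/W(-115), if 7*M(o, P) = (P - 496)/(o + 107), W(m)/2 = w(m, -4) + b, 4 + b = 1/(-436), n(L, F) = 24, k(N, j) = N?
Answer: 42946/57247 ≈ 0.75019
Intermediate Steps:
w(u, t) = 3
b = -1745/436 (b = -4 + 1/(-436) = -4 - 1/436 = -1745/436 ≈ -4.0023)
W(m) = -437/218 (W(m) = 2*(3 - 1745/436) = 2*(-437/436) = -437/218)
M(o, P) = (-496 + P)/(7*(107 + o)) (M(o, P) = ((P - 496)/(o + 107))/7 = ((-496 + P)/(107 + o))/7 = (-496 + P)/(7*(107 + o)))
M(n(-14, 5), -883)/W(-115) = ((-496 - 883)/(7*(107 + 24)))/(-437/218) = ((⅐)*(-1379)/131)*(-218/437) = ((⅐)*(1/131)*(-1379))*(-218/437) = -197/131*(-218/437) = 42946/57247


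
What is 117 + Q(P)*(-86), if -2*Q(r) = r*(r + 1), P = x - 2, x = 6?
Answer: 977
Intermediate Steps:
P = 4 (P = 6 - 2 = 4)
Q(r) = -r*(1 + r)/2 (Q(r) = -r*(r + 1)/2 = -r*(1 + r)/2)
117 + Q(P)*(-86) = 117 - 1/2*4*(1 + 4)*(-86) = 117 - 1/2*4*5*(-86) = 117 - 10*(-86) = 117 + 860 = 977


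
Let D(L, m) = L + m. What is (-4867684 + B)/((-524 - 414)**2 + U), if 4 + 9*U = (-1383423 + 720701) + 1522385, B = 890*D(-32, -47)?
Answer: -14813982/2926085 ≈ -5.0627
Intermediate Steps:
B = -70310 (B = 890*(-32 - 47) = 890*(-79) = -70310)
U = 286553/3 (U = -4/9 + ((-1383423 + 720701) + 1522385)/9 = -4/9 + (-662722 + 1522385)/9 = -4/9 + (1/9)*859663 = -4/9 + 859663/9 = 286553/3 ≈ 95518.)
(-4867684 + B)/((-524 - 414)**2 + U) = (-4867684 - 70310)/((-524 - 414)**2 + 286553/3) = -4937994/((-938)**2 + 286553/3) = -4937994/(879844 + 286553/3) = -4937994/2926085/3 = -4937994*3/2926085 = -14813982/2926085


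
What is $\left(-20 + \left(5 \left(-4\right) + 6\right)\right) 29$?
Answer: $-986$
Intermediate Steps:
$\left(-20 + \left(5 \left(-4\right) + 6\right)\right) 29 = \left(-20 + \left(-20 + 6\right)\right) 29 = \left(-20 - 14\right) 29 = \left(-34\right) 29 = -986$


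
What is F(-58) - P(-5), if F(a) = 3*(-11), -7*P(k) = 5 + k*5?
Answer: -251/7 ≈ -35.857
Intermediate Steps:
P(k) = -5/7 - 5*k/7 (P(k) = -(5 + k*5)/7 = -(5 + 5*k)/7 = -5/7 - 5*k/7)
F(a) = -33
F(-58) - P(-5) = -33 - (-5/7 - 5/7*(-5)) = -33 - (-5/7 + 25/7) = -33 - 1*20/7 = -33 - 20/7 = -251/7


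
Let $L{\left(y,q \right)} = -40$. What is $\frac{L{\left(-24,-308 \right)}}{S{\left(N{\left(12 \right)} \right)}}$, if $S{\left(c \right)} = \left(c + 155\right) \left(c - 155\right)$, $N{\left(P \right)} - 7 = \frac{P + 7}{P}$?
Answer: $\frac{5760}{3448991} \approx 0.0016701$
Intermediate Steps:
$N{\left(P \right)} = 7 + \frac{7 + P}{P}$ ($N{\left(P \right)} = 7 + \frac{P + 7}{P} = 7 + \frac{7 + P}{P}$)
$S{\left(c \right)} = \left(-155 + c\right) \left(155 + c\right)$ ($S{\left(c \right)} = \left(155 + c\right) \left(-155 + c\right) = \left(-155 + c\right) \left(155 + c\right)$)
$\frac{L{\left(-24,-308 \right)}}{S{\left(N{\left(12 \right)} \right)}} = - \frac{40}{-24025 + \left(8 + \frac{7}{12}\right)^{2}} = - \frac{40}{-24025 + \left(\frac{103}{12}\right)^{2}} = - \frac{40}{-24025 + \frac{10609}{144}} = - \frac{40}{- \frac{3448991}{144}} = \left(-40\right) \left(- \frac{144}{3448991}\right) = \frac{5760}{3448991}$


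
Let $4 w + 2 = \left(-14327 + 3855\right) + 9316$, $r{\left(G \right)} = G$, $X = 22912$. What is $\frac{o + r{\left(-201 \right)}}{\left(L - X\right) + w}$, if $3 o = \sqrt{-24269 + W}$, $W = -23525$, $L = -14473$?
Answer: $\frac{402}{75349} - \frac{2 i \sqrt{47794}}{226047} \approx 0.0053352 - 0.0019343 i$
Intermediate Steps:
$w = - \frac{579}{2}$ ($w = - \frac{1}{2} + \frac{\left(-14327 + 3855\right) + 9316}{4} = - \frac{1}{2} + \frac{-10472 + 9316}{4} = - \frac{1}{2} + \frac{1}{4} \left(-1156\right) = - \frac{1}{2} - 289 = - \frac{579}{2} \approx -289.5$)
$o = \frac{i \sqrt{47794}}{3}$ ($o = \frac{\sqrt{-24269 - 23525}}{3} = \frac{\sqrt{-47794}}{3} = \frac{i \sqrt{47794}}{3} \approx 72.873 i$)
$\frac{o + r{\left(-201 \right)}}{\left(L - X\right) + w} = \frac{\frac{i \sqrt{47794}}{3} - 201}{\left(-14473 - 22912\right) - \frac{579}{2}} = \frac{-201 + \frac{i \sqrt{47794}}{3}}{\left(-14473 - 22912\right) - \frac{579}{2}} = \frac{-201 + \frac{i \sqrt{47794}}{3}}{-37385 - \frac{579}{2}} = \frac{-201 + \frac{i \sqrt{47794}}{3}}{- \frac{75349}{2}} = \left(-201 + \frac{i \sqrt{47794}}{3}\right) \left(- \frac{2}{75349}\right) = \frac{402}{75349} - \frac{2 i \sqrt{47794}}{226047}$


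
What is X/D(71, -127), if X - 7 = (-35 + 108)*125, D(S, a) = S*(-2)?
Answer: -4566/71 ≈ -64.310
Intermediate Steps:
D(S, a) = -2*S
X = 9132 (X = 7 + (-35 + 108)*125 = 7 + 73*125 = 7 + 9125 = 9132)
X/D(71, -127) = 9132/((-2*71)) = 9132/(-142) = 9132*(-1/142) = -4566/71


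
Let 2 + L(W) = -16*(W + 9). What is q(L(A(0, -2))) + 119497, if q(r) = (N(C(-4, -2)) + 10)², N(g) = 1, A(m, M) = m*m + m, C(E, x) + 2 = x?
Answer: 119618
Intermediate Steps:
C(E, x) = -2 + x
A(m, M) = m + m² (A(m, M) = m² + m = m + m²)
L(W) = -146 - 16*W (L(W) = -2 - 16*(W + 9) = -2 - 16*(9 + W) = -2 + (-144 - 16*W) = -146 - 16*W)
q(r) = 121 (q(r) = (1 + 10)² = 11² = 121)
q(L(A(0, -2))) + 119497 = 121 + 119497 = 119618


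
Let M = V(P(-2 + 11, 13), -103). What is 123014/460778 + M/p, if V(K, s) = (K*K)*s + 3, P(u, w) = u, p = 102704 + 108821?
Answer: 2217764783/9746606645 ≈ 0.22754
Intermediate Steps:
p = 211525
V(K, s) = 3 + s*K**2 (V(K, s) = K**2*s + 3 = s*K**2 + 3 = 3 + s*K**2)
M = -8340 (M = 3 - 103*(-2 + 11)**2 = 3 - 103*9**2 = 3 - 103*81 = 3 - 8343 = -8340)
123014/460778 + M/p = 123014/460778 - 8340/211525 = 123014*(1/460778) - 8340*1/211525 = 61507/230389 - 1668/42305 = 2217764783/9746606645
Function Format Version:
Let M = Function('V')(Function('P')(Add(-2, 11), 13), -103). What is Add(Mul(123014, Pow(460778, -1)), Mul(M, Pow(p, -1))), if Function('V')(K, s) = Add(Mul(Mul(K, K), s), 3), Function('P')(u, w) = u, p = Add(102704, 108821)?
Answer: Rational(2217764783, 9746606645) ≈ 0.22754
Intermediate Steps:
p = 211525
Function('V')(K, s) = Add(3, Mul(s, Pow(K, 2))) (Function('V')(K, s) = Add(Mul(Pow(K, 2), s), 3) = Add(Mul(s, Pow(K, 2)), 3) = Add(3, Mul(s, Pow(K, 2))))
M = -8340 (M = Add(3, Mul(-103, Pow(Add(-2, 11), 2))) = Add(3, Mul(-103, Pow(9, 2))) = Add(3, Mul(-103, 81)) = Add(3, -8343) = -8340)
Add(Mul(123014, Pow(460778, -1)), Mul(M, Pow(p, -1))) = Add(Mul(123014, Pow(460778, -1)), Mul(-8340, Pow(211525, -1))) = Add(Mul(123014, Rational(1, 460778)), Mul(-8340, Rational(1, 211525))) = Add(Rational(61507, 230389), Rational(-1668, 42305)) = Rational(2217764783, 9746606645)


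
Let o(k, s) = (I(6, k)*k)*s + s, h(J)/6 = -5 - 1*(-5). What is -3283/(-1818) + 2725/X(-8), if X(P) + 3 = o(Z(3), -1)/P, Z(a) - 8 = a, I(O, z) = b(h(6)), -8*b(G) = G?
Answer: -39556891/41814 ≈ -946.02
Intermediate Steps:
h(J) = 0 (h(J) = 6*(-5 - 1*(-5)) = 6*(-5 + 5) = 6*0 = 0)
b(G) = -G/8
I(O, z) = 0 (I(O, z) = -1/8*0 = 0)
Z(a) = 8 + a
o(k, s) = s (o(k, s) = (0*k)*s + s = 0*s + s = 0 + s = s)
X(P) = -3 - 1/P
-3283/(-1818) + 2725/X(-8) = -3283/(-1818) + 2725/(-3 - 1/(-8)) = -3283*(-1/1818) + 2725/(-3 - 1*(-1/8)) = 3283/1818 + 2725/(-3 + 1/8) = 3283/1818 + 2725/(-23/8) = 3283/1818 + 2725*(-8/23) = 3283/1818 - 21800/23 = -39556891/41814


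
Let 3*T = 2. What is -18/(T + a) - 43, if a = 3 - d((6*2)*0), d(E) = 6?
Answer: -247/7 ≈ -35.286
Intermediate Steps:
T = 2/3 (T = (1/3)*2 = 2/3 ≈ 0.66667)
a = -3 (a = 3 - 1*6 = 3 - 6 = -3)
-18/(T + a) - 43 = -18/(2/3 - 3) - 43 = -18/(-7/3) - 43 = -3/7*(-18) - 43 = 54/7 - 43 = -247/7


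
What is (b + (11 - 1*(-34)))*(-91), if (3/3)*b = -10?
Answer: -3185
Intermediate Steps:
b = -10
(b + (11 - 1*(-34)))*(-91) = (-10 + (11 - 1*(-34)))*(-91) = (-10 + (11 + 34))*(-91) = (-10 + 45)*(-91) = 35*(-91) = -3185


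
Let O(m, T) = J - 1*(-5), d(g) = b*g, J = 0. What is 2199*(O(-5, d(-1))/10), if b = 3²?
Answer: 2199/2 ≈ 1099.5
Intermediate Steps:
b = 9
d(g) = 9*g
O(m, T) = 5 (O(m, T) = 0 - 1*(-5) = 0 + 5 = 5)
2199*(O(-5, d(-1))/10) = 2199*(5/10) = 2199*(5*(⅒)) = 2199*(½) = 2199/2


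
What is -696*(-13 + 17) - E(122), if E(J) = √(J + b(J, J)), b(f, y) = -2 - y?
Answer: -2784 - I*√2 ≈ -2784.0 - 1.4142*I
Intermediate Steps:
E(J) = I*√2 (E(J) = √(J + (-2 - J)) = √(-2) = I*√2)
-696*(-13 + 17) - E(122) = -696*(-13 + 17) - I*√2 = -696*4 - I*√2 = -2784 - I*√2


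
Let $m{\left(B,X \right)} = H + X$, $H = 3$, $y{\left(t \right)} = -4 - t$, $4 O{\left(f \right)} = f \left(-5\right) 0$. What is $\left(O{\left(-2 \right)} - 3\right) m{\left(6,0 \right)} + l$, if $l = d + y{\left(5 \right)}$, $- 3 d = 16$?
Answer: $- \frac{70}{3} \approx -23.333$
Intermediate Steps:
$O{\left(f \right)} = 0$ ($O{\left(f \right)} = \frac{f \left(-5\right) 0}{4} = \frac{- 5 f 0}{4} = \frac{1}{4} \cdot 0 = 0$)
$d = - \frac{16}{3}$ ($d = \left(- \frac{1}{3}\right) 16 = - \frac{16}{3} \approx -5.3333$)
$l = - \frac{43}{3}$ ($l = - \frac{16}{3} - 9 = - \frac{43}{3} \approx -14.333$)
$m{\left(B,X \right)} = 3 + X$
$\left(O{\left(-2 \right)} - 3\right) m{\left(6,0 \right)} + l = \left(0 - 3\right) \left(3 + 0\right) - \frac{43}{3} = \left(0 - 3\right) 3 - \frac{43}{3} = \left(-3\right) 3 - \frac{43}{3} = -9 - \frac{43}{3} = - \frac{70}{3}$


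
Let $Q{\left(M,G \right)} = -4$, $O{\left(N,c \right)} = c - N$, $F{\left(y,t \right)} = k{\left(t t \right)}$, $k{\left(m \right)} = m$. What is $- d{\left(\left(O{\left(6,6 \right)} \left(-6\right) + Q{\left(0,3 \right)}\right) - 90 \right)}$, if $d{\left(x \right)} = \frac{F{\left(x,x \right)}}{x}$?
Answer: $94$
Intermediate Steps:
$F{\left(y,t \right)} = t^{2}$ ($F{\left(y,t \right)} = t t = t^{2}$)
$d{\left(x \right)} = x$ ($d{\left(x \right)} = \frac{x^{2}}{x} = x$)
$- d{\left(\left(O{\left(6,6 \right)} \left(-6\right) + Q{\left(0,3 \right)}\right) - 90 \right)} = - (\left(\left(6 - 6\right) \left(-6\right) - 4\right) - 90) = - (\left(0 \left(-6\right) - 4\right) - 90) = - (\left(0 - 4\right) - 90) = - (-4 - 90) = \left(-1\right) \left(-94\right) = 94$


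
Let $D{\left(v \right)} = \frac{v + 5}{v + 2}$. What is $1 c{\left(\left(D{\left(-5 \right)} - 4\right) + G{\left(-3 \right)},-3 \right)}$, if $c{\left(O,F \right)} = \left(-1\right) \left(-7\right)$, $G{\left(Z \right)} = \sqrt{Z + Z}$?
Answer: $7$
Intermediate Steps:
$D{\left(v \right)} = \frac{5 + v}{2 + v}$
$G{\left(Z \right)} = \sqrt{2} \sqrt{Z}$ ($G{\left(Z \right)} = \sqrt{2 Z} = \sqrt{2} \sqrt{Z}$)
$c{\left(O,F \right)} = 7$
$1 c{\left(\left(D{\left(-5 \right)} - 4\right) + G{\left(-3 \right)},-3 \right)} = 1 \cdot 7 = 7$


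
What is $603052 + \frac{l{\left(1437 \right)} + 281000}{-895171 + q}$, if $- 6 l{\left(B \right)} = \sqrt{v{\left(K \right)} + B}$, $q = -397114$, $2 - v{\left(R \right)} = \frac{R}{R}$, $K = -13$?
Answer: $\frac{155862954564}{258457} + \frac{\sqrt{1438}}{7753710} \approx 6.0305 \cdot 10^{5}$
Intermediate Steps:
$v{\left(R \right)} = 1$ ($v{\left(R \right)} = 2 - \frac{R}{R} = 2 - 1 = 1$)
$l{\left(B \right)} = - \frac{\sqrt{1 + B}}{6}$
$603052 + \frac{l{\left(1437 \right)} + 281000}{-895171 + q} = 603052 + \frac{- \frac{\sqrt{1 + 1437}}{6} + 281000}{-895171 - 397114} = 603052 + \frac{- \frac{\sqrt{1438}}{6} + 281000}{-1292285} = 603052 + \left(281000 - \frac{\sqrt{1438}}{6}\right) \left(- \frac{1}{1292285}\right) = 603052 - \left(\frac{56200}{258457} - \frac{\sqrt{1438}}{7753710}\right) = \frac{155862954564}{258457} + \frac{\sqrt{1438}}{7753710}$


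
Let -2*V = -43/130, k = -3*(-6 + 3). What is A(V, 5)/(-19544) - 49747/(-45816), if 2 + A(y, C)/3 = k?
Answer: 8672261/7994892 ≈ 1.0847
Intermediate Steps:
k = 9 (k = -3*(-3) = 9)
V = 43/260 (V = -(-43)/(2*130) = -½*(-43/130) = 43/260 ≈ 0.16538)
A(y, C) = 21 (A(y, C) = -6 + 3*9 = -6 + 27 = 21)
A(V, 5)/(-19544) - 49747/(-45816) = 21/(-19544) - 49747/(-45816) = 21*(-1/19544) - 49747*(-1/45816) = -3/2792 + 49747/45816 = 8672261/7994892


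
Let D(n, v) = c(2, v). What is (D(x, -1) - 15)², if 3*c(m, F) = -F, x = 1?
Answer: 1936/9 ≈ 215.11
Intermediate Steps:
c(m, F) = -F/3 (c(m, F) = (-F)/3 = -F/3)
D(n, v) = -v/3
(D(x, -1) - 15)² = (-⅓*(-1) - 15)² = (⅓ - 15)² = (-44/3)² = 1936/9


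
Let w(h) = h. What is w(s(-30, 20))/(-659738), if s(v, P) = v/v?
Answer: -1/659738 ≈ -1.5158e-6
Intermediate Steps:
s(v, P) = 1
w(s(-30, 20))/(-659738) = 1/(-659738) = 1*(-1/659738) = -1/659738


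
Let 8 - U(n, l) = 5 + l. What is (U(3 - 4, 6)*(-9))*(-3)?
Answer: -81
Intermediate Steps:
U(n, l) = 3 - l (U(n, l) = 8 - (5 + l) = 8 + (-5 - l) = 3 - l)
(U(3 - 4, 6)*(-9))*(-3) = ((3 - 1*6)*(-9))*(-3) = ((3 - 6)*(-9))*(-3) = -3*(-9)*(-3) = 27*(-3) = -81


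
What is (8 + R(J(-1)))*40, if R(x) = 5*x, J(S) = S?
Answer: 120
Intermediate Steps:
(8 + R(J(-1)))*40 = (8 + 5*(-1))*40 = (8 - 5)*40 = 3*40 = 120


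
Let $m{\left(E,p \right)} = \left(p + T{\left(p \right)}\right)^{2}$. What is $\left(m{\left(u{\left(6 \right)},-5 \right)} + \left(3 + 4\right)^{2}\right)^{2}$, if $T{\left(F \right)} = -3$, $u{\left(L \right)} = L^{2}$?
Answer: $12769$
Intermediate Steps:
$m{\left(E,p \right)} = \left(-3 + p\right)^{2}$ ($m{\left(E,p \right)} = \left(p - 3\right)^{2} = \left(-3 + p\right)^{2}$)
$\left(m{\left(u{\left(6 \right)},-5 \right)} + \left(3 + 4\right)^{2}\right)^{2} = \left(\left(-3 - 5\right)^{2} + \left(3 + 4\right)^{2}\right)^{2} = \left(\left(-8\right)^{2} + 7^{2}\right)^{2} = \left(64 + 49\right)^{2} = 113^{2} = 12769$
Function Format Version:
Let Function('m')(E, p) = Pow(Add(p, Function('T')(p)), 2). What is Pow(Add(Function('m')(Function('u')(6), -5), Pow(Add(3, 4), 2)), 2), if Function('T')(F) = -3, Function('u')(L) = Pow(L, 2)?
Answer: 12769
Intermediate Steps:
Function('m')(E, p) = Pow(Add(-3, p), 2) (Function('m')(E, p) = Pow(Add(p, -3), 2) = Pow(Add(-3, p), 2))
Pow(Add(Function('m')(Function('u')(6), -5), Pow(Add(3, 4), 2)), 2) = Pow(Add(Pow(Add(-3, -5), 2), Pow(Add(3, 4), 2)), 2) = Pow(Add(Pow(-8, 2), Pow(7, 2)), 2) = Pow(Add(64, 49), 2) = Pow(113, 2) = 12769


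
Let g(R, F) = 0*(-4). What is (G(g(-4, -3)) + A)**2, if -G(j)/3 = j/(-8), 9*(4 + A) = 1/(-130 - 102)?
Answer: 69772609/4359744 ≈ 16.004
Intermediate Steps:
g(R, F) = 0
A = -8353/2088 (A = -4 + 1/(9*(-130 - 102)) = -4 + (1/9)/(-232) = -4 + (1/9)*(-1/232) = -4 - 1/2088 = -8353/2088 ≈ -4.0005)
G(j) = 3*j/8 (G(j) = -3*j/(-8) = -3*j*(-1)/8 = -(-3)*j/8 = 3*j/8)
(G(g(-4, -3)) + A)**2 = ((3/8)*0 - 8353/2088)**2 = (0 - 8353/2088)**2 = (-8353/2088)**2 = 69772609/4359744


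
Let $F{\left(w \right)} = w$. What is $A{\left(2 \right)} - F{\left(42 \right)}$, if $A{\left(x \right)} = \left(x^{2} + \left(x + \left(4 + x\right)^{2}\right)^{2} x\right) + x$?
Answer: $2852$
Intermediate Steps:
$A{\left(x \right)} = x + x^{2} + x \left(x + \left(4 + x\right)^{2}\right)^{2}$ ($A{\left(x \right)} = \left(x^{2} + x \left(x + \left(4 + x\right)^{2}\right)^{2}\right) + x = x + x^{2} + x \left(x + \left(4 + x\right)^{2}\right)^{2}$)
$A{\left(2 \right)} - F{\left(42 \right)} = 2 \left(1 + 2 + \left(2 + \left(4 + 2\right)^{2}\right)^{2}\right) - 42 = 2 \left(1 + 2 + \left(2 + 6^{2}\right)^{2}\right) - 42 = 2 \left(1 + 2 + \left(2 + 36\right)^{2}\right) - 42 = 2 \left(1 + 2 + 38^{2}\right) - 42 = 2 \left(1 + 2 + 1444\right) - 42 = 2 \cdot 1447 - 42 = 2894 - 42 = 2852$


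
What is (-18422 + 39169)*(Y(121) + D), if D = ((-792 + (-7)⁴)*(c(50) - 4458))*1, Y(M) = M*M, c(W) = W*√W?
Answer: -148512855907 + 8345480750*√2 ≈ -1.3671e+11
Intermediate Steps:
c(W) = W^(3/2)
Y(M) = M²
D = -7172922 + 402250*√2 (D = ((-792 + (-7)⁴)*(50^(3/2) - 4458))*1 = ((-792 + 2401)*(250*√2 - 4458))*1 = (1609*(-4458 + 250*√2))*1 = (-7172922 + 402250*√2)*1 = -7172922 + 402250*√2 ≈ -6.6041e+6)
(-18422 + 39169)*(Y(121) + D) = (-18422 + 39169)*(121² + (-7172922 + 402250*√2)) = 20747*(14641 + (-7172922 + 402250*√2)) = 20747*(-7158281 + 402250*√2) = -148512855907 + 8345480750*√2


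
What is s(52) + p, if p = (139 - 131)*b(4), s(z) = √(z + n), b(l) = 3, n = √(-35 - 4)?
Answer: 24 + √(52 + I*√39) ≈ 31.224 + 0.43224*I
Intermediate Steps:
n = I*√39 (n = √(-39) = I*√39 ≈ 6.245*I)
s(z) = √(z + I*√39)
p = 24 (p = (139 - 131)*3 = 8*3 = 24)
s(52) + p = √(52 + I*√39) + 24 = 24 + √(52 + I*√39)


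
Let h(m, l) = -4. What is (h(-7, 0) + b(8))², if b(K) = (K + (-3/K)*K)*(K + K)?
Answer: 5776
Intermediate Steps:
b(K) = 2*K*(-3 + K) (b(K) = (K - 3)*(2*K) = (-3 + K)*(2*K) = 2*K*(-3 + K))
(h(-7, 0) + b(8))² = (-4 + 2*8*(-3 + 8))² = (-4 + 2*8*5)² = (-4 + 80)² = 76² = 5776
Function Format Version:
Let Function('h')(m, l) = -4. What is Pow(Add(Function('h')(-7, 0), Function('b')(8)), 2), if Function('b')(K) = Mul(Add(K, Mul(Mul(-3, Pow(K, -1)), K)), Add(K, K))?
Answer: 5776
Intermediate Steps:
Function('b')(K) = Mul(2, K, Add(-3, K)) (Function('b')(K) = Mul(Add(K, -3), Mul(2, K)) = Mul(Add(-3, K), Mul(2, K)) = Mul(2, K, Add(-3, K)))
Pow(Add(Function('h')(-7, 0), Function('b')(8)), 2) = Pow(Add(-4, Mul(2, 8, Add(-3, 8))), 2) = Pow(Add(-4, Mul(2, 8, 5)), 2) = Pow(Add(-4, 80), 2) = Pow(76, 2) = 5776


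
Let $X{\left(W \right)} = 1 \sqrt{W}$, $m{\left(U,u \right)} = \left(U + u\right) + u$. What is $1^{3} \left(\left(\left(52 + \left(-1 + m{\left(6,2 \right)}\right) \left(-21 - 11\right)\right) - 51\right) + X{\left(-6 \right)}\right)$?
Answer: $-287 + i \sqrt{6} \approx -287.0 + 2.4495 i$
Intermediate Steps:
$m{\left(U,u \right)} = U + 2 u$
$X{\left(W \right)} = \sqrt{W}$
$1^{3} \left(\left(\left(52 + \left(-1 + m{\left(6,2 \right)}\right) \left(-21 - 11\right)\right) - 51\right) + X{\left(-6 \right)}\right) = 1^{3} \left(\left(\left(52 + \left(-1 + \left(6 + 2 \cdot 2\right)\right) \left(-21 - 11\right)\right) - 51\right) + \sqrt{-6}\right) = 1 \left(\left(\left(52 + \left(-1 + \left(6 + 4\right)\right) \left(-32\right)\right) - 51\right) + i \sqrt{6}\right) = 1 \left(\left(\left(52 + \left(-1 + 10\right) \left(-32\right)\right) - 51\right) + i \sqrt{6}\right) = 1 \left(\left(\left(52 + 9 \left(-32\right)\right) - 51\right) + i \sqrt{6}\right) = 1 \left(\left(\left(52 - 288\right) - 51\right) + i \sqrt{6}\right) = 1 \left(\left(-236 - 51\right) + i \sqrt{6}\right) = 1 \left(-287 + i \sqrt{6}\right) = -287 + i \sqrt{6}$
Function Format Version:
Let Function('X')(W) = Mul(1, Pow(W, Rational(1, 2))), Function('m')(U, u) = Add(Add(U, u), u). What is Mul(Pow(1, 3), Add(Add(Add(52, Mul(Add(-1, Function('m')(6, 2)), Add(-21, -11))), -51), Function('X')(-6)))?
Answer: Add(-287, Mul(I, Pow(6, Rational(1, 2)))) ≈ Add(-287.00, Mul(2.4495, I))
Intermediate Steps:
Function('m')(U, u) = Add(U, Mul(2, u))
Function('X')(W) = Pow(W, Rational(1, 2))
Mul(Pow(1, 3), Add(Add(Add(52, Mul(Add(-1, Function('m')(6, 2)), Add(-21, -11))), -51), Function('X')(-6))) = Mul(Pow(1, 3), Add(Add(Add(52, Mul(Add(-1, Add(6, Mul(2, 2))), Add(-21, -11))), -51), Pow(-6, Rational(1, 2)))) = Mul(1, Add(Add(Add(52, Mul(Add(-1, Add(6, 4)), -32)), -51), Mul(I, Pow(6, Rational(1, 2))))) = Mul(1, Add(Add(Add(52, Mul(Add(-1, 10), -32)), -51), Mul(I, Pow(6, Rational(1, 2))))) = Mul(1, Add(Add(Add(52, Mul(9, -32)), -51), Mul(I, Pow(6, Rational(1, 2))))) = Mul(1, Add(Add(Add(52, -288), -51), Mul(I, Pow(6, Rational(1, 2))))) = Mul(1, Add(Add(-236, -51), Mul(I, Pow(6, Rational(1, 2))))) = Mul(1, Add(-287, Mul(I, Pow(6, Rational(1, 2))))) = Add(-287, Mul(I, Pow(6, Rational(1, 2))))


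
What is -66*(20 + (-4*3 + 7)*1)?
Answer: -990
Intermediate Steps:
-66*(20 + (-4*3 + 7)*1) = -66*(20 + (-12 + 7)*1) = -66*(20 - 5*1) = -66*(20 - 5) = -66*15 = -990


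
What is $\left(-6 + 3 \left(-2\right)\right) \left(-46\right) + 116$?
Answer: $668$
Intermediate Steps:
$\left(-6 + 3 \left(-2\right)\right) \left(-46\right) + 116 = \left(-6 - 6\right) \left(-46\right) + 116 = \left(-12\right) \left(-46\right) + 116 = 552 + 116 = 668$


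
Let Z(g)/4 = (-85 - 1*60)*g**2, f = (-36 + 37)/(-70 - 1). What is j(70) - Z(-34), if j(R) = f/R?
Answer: 3332285599/4970 ≈ 6.7048e+5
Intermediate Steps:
f = -1/71 (f = 1/(-71) = 1*(-1/71) = -1/71 ≈ -0.014085)
j(R) = -1/(71*R)
Z(g) = -580*g**2 (Z(g) = 4*((-85 - 1*60)*g**2) = 4*((-85 - 60)*g**2) = 4*(-145*g**2) = -580*g**2)
j(70) - Z(-34) = -1/71/70 - (-580)*(-34)**2 = -1/71*1/70 - (-580)*1156 = -1/4970 - 1*(-670480) = -1/4970 + 670480 = 3332285599/4970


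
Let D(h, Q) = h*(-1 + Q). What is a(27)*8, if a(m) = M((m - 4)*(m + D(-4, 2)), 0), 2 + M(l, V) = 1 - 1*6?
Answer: -56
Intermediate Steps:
M(l, V) = -7 (M(l, V) = -2 + (1 - 1*6) = -2 + (1 - 6) = -2 - 5 = -7)
a(m) = -7
a(27)*8 = -7*8 = -56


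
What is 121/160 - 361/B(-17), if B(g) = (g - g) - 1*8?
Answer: 7341/160 ≈ 45.881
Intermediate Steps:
B(g) = -8 (B(g) = 0 - 8 = -8)
121/160 - 361/B(-17) = 121/160 - 361/(-8) = 121*(1/160) - 361*(-⅛) = 121/160 + 361/8 = 7341/160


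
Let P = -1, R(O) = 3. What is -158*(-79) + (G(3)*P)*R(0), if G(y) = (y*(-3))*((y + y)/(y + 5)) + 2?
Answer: 49985/4 ≈ 12496.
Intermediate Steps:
G(y) = 2 - 6*y²/(5 + y) (G(y) = (-3*y)*((2*y)/(5 + y)) + 2 = (-3*y)*(2*y/(5 + y)) + 2 = -6*y²/(5 + y) + 2 = 2 - 6*y²/(5 + y))
-158*(-79) + (G(3)*P)*R(0) = -158*(-79) + ((2*(5 + 3 - 3*3²)/(5 + 3))*(-1))*3 = 12482 + ((2*(5 + 3 - 3*9)/8)*(-1))*3 = 12482 + ((2*(⅛)*(5 + 3 - 27))*(-1))*3 = 12482 + ((2*(⅛)*(-19))*(-1))*3 = 12482 - 19/4*(-1)*3 = 12482 + (19/4)*3 = 12482 + 57/4 = 49985/4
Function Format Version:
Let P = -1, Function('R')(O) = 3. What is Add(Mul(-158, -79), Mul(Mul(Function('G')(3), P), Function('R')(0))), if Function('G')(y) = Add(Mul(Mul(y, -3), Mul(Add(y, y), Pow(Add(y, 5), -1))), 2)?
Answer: Rational(49985, 4) ≈ 12496.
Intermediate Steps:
Function('G')(y) = Add(2, Mul(-6, Pow(y, 2), Pow(Add(5, y), -1))) (Function('G')(y) = Add(Mul(Mul(-3, y), Mul(Mul(2, y), Pow(Add(5, y), -1))), 2) = Add(Mul(Mul(-3, y), Mul(2, y, Pow(Add(5, y), -1))), 2) = Add(Mul(-6, Pow(y, 2), Pow(Add(5, y), -1)), 2) = Add(2, Mul(-6, Pow(y, 2), Pow(Add(5, y), -1))))
Add(Mul(-158, -79), Mul(Mul(Function('G')(3), P), Function('R')(0))) = Add(Mul(-158, -79), Mul(Mul(Mul(2, Pow(Add(5, 3), -1), Add(5, 3, Mul(-3, Pow(3, 2)))), -1), 3)) = Add(12482, Mul(Mul(Mul(2, Pow(8, -1), Add(5, 3, Mul(-3, 9))), -1), 3)) = Add(12482, Mul(Mul(Mul(2, Rational(1, 8), Add(5, 3, -27)), -1), 3)) = Add(12482, Mul(Mul(Mul(2, Rational(1, 8), -19), -1), 3)) = Add(12482, Mul(Mul(Rational(-19, 4), -1), 3)) = Add(12482, Mul(Rational(19, 4), 3)) = Add(12482, Rational(57, 4)) = Rational(49985, 4)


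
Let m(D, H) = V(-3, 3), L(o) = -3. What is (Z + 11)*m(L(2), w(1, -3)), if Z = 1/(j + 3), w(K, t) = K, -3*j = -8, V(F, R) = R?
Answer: 570/17 ≈ 33.529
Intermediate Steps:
j = 8/3 (j = -⅓*(-8) = 8/3 ≈ 2.6667)
m(D, H) = 3
Z = 3/17 (Z = 1/(8/3 + 3) = 1/(17/3) = 3/17 ≈ 0.17647)
(Z + 11)*m(L(2), w(1, -3)) = (3/17 + 11)*3 = (190/17)*3 = 570/17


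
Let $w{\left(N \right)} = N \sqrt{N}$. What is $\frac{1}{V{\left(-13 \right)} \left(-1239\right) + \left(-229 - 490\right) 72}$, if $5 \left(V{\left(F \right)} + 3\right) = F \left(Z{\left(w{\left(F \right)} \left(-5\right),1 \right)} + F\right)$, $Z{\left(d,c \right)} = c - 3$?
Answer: $- \frac{1}{96372} \approx -1.0376 \cdot 10^{-5}$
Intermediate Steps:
$w{\left(N \right)} = N^{\frac{3}{2}}$
$Z{\left(d,c \right)} = -3 + c$
$V{\left(F \right)} = -3 + \frac{F \left(-2 + F\right)}{5}$ ($V{\left(F \right)} = -3 + \frac{F \left(\left(-3 + 1\right) + F\right)}{5} = -3 + \frac{F \left(-2 + F\right)}{5}$)
$\frac{1}{V{\left(-13 \right)} \left(-1239\right) + \left(-229 - 490\right) 72} = \frac{1}{\left(-3 - - \frac{26}{5} + \frac{\left(-13\right)^{2}}{5}\right) \left(-1239\right) + \left(-229 - 490\right) 72} = \frac{1}{\left(-3 + \frac{26}{5} + \frac{1}{5} \cdot 169\right) \left(-1239\right) - 51768} = \frac{1}{\left(-3 + \frac{26}{5} + \frac{169}{5}\right) \left(-1239\right) - 51768} = \frac{1}{36 \left(-1239\right) - 51768} = \frac{1}{-44604 - 51768} = \frac{1}{-96372} = - \frac{1}{96372}$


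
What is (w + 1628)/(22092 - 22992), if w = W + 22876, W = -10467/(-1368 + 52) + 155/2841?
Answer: -91644417751/3364880400 ≈ -27.236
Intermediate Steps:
W = 29940727/3738756 (W = -10467/(-1316) + 155*(1/2841) = -10467*(-1/1316) + 155/2841 = 10467/1316 + 155/2841 = 29940727/3738756 ≈ 8.0082)
w = 85557722983/3738756 (w = 29940727/3738756 + 22876 = 85557722983/3738756 ≈ 22884.)
(w + 1628)/(22092 - 22992) = (85557722983/3738756 + 1628)/(22092 - 22992) = (91644417751/3738756)/(-900) = (91644417751/3738756)*(-1/900) = -91644417751/3364880400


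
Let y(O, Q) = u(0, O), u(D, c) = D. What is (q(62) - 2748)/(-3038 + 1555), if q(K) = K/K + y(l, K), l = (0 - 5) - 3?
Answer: 2747/1483 ≈ 1.8523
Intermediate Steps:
l = -8 (l = -5 - 3 = -8)
y(O, Q) = 0
q(K) = 1 (q(K) = K/K + 0 = 1 + 0 = 1)
(q(62) - 2748)/(-3038 + 1555) = (1 - 2748)/(-3038 + 1555) = -2747/(-1483) = -2747*(-1/1483) = 2747/1483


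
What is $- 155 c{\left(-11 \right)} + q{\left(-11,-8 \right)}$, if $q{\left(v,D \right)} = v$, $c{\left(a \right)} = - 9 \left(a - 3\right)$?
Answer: $-19541$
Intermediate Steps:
$c{\left(a \right)} = 27 - 9 a$ ($c{\left(a \right)} = - 9 \left(-3 + a\right) = 27 - 9 a$)
$- 155 c{\left(-11 \right)} + q{\left(-11,-8 \right)} = - 155 \left(27 - -99\right) - 11 = - 155 \left(27 + 99\right) - 11 = \left(-155\right) 126 - 11 = -19530 - 11 = -19541$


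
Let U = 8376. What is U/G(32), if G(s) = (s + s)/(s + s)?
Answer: 8376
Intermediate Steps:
G(s) = 1 (G(s) = (2*s)/((2*s)) = (2*s)*(1/(2*s)) = 1)
U/G(32) = 8376/1 = 8376*1 = 8376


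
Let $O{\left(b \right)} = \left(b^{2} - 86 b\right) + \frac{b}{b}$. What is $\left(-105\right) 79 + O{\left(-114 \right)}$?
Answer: $14506$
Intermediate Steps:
$O{\left(b \right)} = 1 + b^{2} - 86 b$ ($O{\left(b \right)} = \left(b^{2} - 86 b\right) + 1 = 1 + b^{2} - 86 b$)
$\left(-105\right) 79 + O{\left(-114 \right)} = \left(-105\right) 79 + \left(1 + \left(-114\right)^{2} - -9804\right) = -8295 + \left(1 + 12996 + 9804\right) = -8295 + 22801 = 14506$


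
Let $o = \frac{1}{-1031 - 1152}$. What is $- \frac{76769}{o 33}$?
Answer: $\frac{15235157}{3} \approx 5.0784 \cdot 10^{6}$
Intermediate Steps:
$o = - \frac{1}{2183}$ ($o = \frac{1}{-2183} = - \frac{1}{2183} \approx -0.00045808$)
$- \frac{76769}{o 33} = - \frac{76769}{\left(- \frac{1}{2183}\right) 33} = - \frac{76769}{- \frac{33}{2183}} = \left(-76769\right) \left(- \frac{2183}{33}\right) = \frac{15235157}{3}$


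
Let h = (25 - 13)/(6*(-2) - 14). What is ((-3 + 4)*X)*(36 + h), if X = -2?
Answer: -924/13 ≈ -71.077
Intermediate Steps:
h = -6/13 (h = 12/(-12 - 14) = 12/(-26) = 12*(-1/26) = -6/13 ≈ -0.46154)
((-3 + 4)*X)*(36 + h) = ((-3 + 4)*(-2))*(36 - 6/13) = (1*(-2))*(462/13) = -2*462/13 = -924/13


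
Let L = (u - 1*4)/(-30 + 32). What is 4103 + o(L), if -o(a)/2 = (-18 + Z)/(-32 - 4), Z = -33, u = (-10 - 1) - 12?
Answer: 24601/6 ≈ 4100.2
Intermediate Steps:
u = -23 (u = -11 - 12 = -23)
L = -27/2 (L = (-23 - 1*4)/(-30 + 32) = (-23 - 4)/2 = -27*½ = -27/2 ≈ -13.500)
o(a) = -17/6 (o(a) = -2*(-18 - 33)/(-32 - 4) = -(-102)/(-36) = -(-102)*(-1)/36 = -2*17/12 = -17/6)
4103 + o(L) = 4103 - 17/6 = 24601/6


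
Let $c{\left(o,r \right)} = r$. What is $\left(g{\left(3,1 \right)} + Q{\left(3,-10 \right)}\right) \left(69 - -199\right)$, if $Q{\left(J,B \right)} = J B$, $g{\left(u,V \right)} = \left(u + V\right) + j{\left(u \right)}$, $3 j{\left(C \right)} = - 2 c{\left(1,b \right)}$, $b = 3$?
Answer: $-7504$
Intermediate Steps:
$j{\left(C \right)} = -2$ ($j{\left(C \right)} = \frac{\left(-2\right) 3}{3} = \frac{1}{3} \left(-6\right) = -2$)
$g{\left(u,V \right)} = -2 + V + u$ ($g{\left(u,V \right)} = \left(u + V\right) - 2 = \left(V + u\right) - 2 = -2 + V + u$)
$Q{\left(J,B \right)} = B J$
$\left(g{\left(3,1 \right)} + Q{\left(3,-10 \right)}\right) \left(69 - -199\right) = \left(\left(-2 + 1 + 3\right) - 30\right) \left(69 - -199\right) = \left(2 - 30\right) \left(69 + 199\right) = \left(-28\right) 268 = -7504$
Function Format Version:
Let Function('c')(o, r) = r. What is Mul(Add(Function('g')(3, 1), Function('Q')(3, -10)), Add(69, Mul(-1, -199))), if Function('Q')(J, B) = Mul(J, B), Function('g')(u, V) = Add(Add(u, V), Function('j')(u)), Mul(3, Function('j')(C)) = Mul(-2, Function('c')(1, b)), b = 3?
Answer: -7504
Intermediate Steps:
Function('j')(C) = -2 (Function('j')(C) = Mul(Rational(1, 3), Mul(-2, 3)) = Mul(Rational(1, 3), -6) = -2)
Function('g')(u, V) = Add(-2, V, u) (Function('g')(u, V) = Add(Add(u, V), -2) = Add(Add(V, u), -2) = Add(-2, V, u))
Function('Q')(J, B) = Mul(B, J)
Mul(Add(Function('g')(3, 1), Function('Q')(3, -10)), Add(69, Mul(-1, -199))) = Mul(Add(Add(-2, 1, 3), Mul(-10, 3)), Add(69, Mul(-1, -199))) = Mul(Add(2, -30), Add(69, 199)) = Mul(-28, 268) = -7504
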